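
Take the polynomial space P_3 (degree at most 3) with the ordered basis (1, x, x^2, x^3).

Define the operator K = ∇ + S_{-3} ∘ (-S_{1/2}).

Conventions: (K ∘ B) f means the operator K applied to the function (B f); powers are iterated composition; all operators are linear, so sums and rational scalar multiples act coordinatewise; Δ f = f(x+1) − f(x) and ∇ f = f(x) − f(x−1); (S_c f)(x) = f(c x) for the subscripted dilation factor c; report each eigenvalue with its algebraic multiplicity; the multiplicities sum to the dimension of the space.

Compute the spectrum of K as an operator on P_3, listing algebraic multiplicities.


λ = -9/4 (multiplicity 1), λ = -1 (multiplicity 1), λ = 3/2 (multiplicity 1), λ = 27/8 (multiplicity 1)

image of 1: -1
image of x: (3/2)x + 1
image of x^2: -(9/4)x^2 + 2x - 1
image of x^3: (27/8)x^3 + 3x^2 - 3x + 1
the matrix is upper triangular; its diagonal is (-1, 3/2, -9/4, 27/8)
for a triangular matrix the eigenvalues are the diagonal entries, with algebraic multiplicity their repetition count


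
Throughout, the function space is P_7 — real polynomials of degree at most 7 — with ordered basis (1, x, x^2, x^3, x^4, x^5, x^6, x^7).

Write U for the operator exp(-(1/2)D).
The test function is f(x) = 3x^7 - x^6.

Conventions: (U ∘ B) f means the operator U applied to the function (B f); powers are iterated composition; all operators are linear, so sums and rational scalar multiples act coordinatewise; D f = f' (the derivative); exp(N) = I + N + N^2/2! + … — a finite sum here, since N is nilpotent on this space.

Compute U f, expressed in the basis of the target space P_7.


g(x) = 3x^7 - (23/2)x^6 + (75/4)x^5 - (135/8)x^4 + (145/16)x^3 - (93/32)x^2 + (33/64)x - 5/128

order-1 term: -(21/2)x^6 + 3x^5
order-2 term: (63/4)x^5 - (15/4)x^4
order-3 term: -(105/8)x^4 + (5/2)x^3
order-4 term: (105/16)x^3 - (15/16)x^2
order-5 term: -(63/32)x^2 + (3/16)x
order-6 term: (21/64)x - 1/64
order-7 term: -3/128
the series for exp(-(1/2)D) f terminates at order 7
exp(-(1/2)D) f = 3x^7 - (23/2)x^6 + (75/4)x^5 - (135/8)x^4 + (145/16)x^3 - (93/32)x^2 + (33/64)x - 5/128


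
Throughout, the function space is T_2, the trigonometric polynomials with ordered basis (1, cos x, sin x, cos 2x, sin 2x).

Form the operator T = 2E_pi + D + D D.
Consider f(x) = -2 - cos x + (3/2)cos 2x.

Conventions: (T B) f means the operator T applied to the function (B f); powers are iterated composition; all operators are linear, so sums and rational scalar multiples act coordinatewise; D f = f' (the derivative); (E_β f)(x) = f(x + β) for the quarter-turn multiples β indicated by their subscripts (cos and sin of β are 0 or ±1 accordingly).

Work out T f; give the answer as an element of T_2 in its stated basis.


the image equals g(x) = -4 + 3cos x + sin x - 3cos 2x - 3sin 2x

E_pi f = -2 + cos x + (3/2)cos 2x
(2E_pi) f = -4 + 2cos x + 3cos 2x
D f = sin x - 3sin 2x
D f = sin x - 3sin 2x
D D f = cos x - 6cos 2x
(2E_pi + D + D D) f = -4 + 3cos x + sin x - 3cos 2x - 3sin 2x


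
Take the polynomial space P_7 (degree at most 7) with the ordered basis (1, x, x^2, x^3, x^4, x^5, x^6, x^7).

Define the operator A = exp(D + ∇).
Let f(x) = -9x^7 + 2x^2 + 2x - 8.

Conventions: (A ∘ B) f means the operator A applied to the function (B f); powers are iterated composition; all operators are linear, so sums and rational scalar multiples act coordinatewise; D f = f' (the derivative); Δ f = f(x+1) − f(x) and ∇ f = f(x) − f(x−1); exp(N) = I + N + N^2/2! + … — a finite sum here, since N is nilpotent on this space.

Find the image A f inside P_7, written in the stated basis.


order-1 term: -126x^6 + 189x^5 - 315x^4 + 315x^3 - 189x^2 + 71x - 7
order-2 term: -756x^5 + 1890x^4 - 3465x^3 + 3780x^2 - 2331x + 638
order-3 term: -2520x^4 + 7560x^3 - 13230x^2 + 12285x - 4851
order-4 term: -5040x^3 + 15120x^2 - 21420x + 11970
order-5 term: -6048x^2 + 15120x - 12600
order-6 term: -4032x + 6048
order-7 term: -1152
the series for exp(D + ∇) f terminates at order 7
exp(D + ∇) f = -9x^7 - 126x^6 - 567x^5 - 945x^4 - 630x^3 - 565x^2 - 305x + 38

the result is g(x) = -9x^7 - 126x^6 - 567x^5 - 945x^4 - 630x^3 - 565x^2 - 305x + 38


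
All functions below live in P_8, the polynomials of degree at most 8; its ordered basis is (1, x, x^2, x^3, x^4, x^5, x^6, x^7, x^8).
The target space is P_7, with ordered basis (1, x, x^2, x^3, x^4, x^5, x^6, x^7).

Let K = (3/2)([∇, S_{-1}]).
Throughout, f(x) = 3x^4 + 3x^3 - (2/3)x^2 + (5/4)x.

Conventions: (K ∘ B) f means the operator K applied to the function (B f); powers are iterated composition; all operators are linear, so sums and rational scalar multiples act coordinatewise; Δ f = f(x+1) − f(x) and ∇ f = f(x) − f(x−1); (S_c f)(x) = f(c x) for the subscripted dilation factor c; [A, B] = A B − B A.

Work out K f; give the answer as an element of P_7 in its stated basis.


the result is g(x) = 36x^3 - 27x^2 + 32x - 51/4

S_{-1} f = 3x^4 - 3x^3 - (2/3)x^2 - (5/4)x
∇ S_{-1} f = 12x^3 - 27x^2 + (59/3)x - 79/12
∇ f = 12x^3 - 9x^2 + (5/3)x + 23/12
S_{-1} ∇ f = -12x^3 - 9x^2 - (5/3)x + 23/12
[∇, S_{-1}] f = 24x^3 - 18x^2 + (64/3)x - 17/2
((3/2)([∇, S_{-1}])) f = 36x^3 - 27x^2 + 32x - 51/4


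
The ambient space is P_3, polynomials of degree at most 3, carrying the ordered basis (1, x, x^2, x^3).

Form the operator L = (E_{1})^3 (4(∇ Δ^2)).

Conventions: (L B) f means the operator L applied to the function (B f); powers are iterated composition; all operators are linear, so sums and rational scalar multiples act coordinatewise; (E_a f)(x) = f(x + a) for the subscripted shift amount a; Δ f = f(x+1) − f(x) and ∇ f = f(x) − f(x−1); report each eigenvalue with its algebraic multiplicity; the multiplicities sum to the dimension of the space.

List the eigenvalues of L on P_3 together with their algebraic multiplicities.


image of 1: 0
image of x: 0
image of x^2: 0
image of x^3: 24
the matrix is upper triangular; its diagonal is (0, 0, 0, 0)
for a triangular matrix the eigenvalues are the diagonal entries, with algebraic multiplicity their repetition count

λ = 0 (multiplicity 4)


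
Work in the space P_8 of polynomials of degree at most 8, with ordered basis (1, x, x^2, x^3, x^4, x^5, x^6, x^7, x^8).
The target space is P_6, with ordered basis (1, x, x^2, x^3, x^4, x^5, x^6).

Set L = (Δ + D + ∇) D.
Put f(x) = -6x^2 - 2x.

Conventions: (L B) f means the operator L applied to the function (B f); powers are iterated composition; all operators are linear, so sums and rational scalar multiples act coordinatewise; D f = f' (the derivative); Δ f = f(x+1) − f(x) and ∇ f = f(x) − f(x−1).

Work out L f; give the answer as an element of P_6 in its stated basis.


the result is g(x) = -36

D f = -12x - 2
Δ D f = -12
D D f = -12
∇ D f = -12
(Δ + D + ∇) D f = -36


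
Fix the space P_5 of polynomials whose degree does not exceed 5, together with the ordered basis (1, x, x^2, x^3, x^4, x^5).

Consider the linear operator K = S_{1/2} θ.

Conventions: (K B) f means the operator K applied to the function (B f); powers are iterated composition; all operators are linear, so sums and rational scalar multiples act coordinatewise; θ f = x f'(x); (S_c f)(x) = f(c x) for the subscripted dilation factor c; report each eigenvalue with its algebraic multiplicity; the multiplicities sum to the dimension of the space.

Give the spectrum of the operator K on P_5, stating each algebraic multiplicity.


image of 1: 0
image of x: (1/2)x
image of x^2: (1/2)x^2
image of x^3: (3/8)x^3
image of x^4: (1/4)x^4
image of x^5: (5/32)x^5
the matrix is upper triangular; its diagonal is (0, 1/2, 1/2, 3/8, 1/4, 5/32)
for a triangular matrix the eigenvalues are the diagonal entries, with algebraic multiplicity their repetition count

λ = 0 (multiplicity 1), λ = 5/32 (multiplicity 1), λ = 1/4 (multiplicity 1), λ = 3/8 (multiplicity 1), λ = 1/2 (multiplicity 2)


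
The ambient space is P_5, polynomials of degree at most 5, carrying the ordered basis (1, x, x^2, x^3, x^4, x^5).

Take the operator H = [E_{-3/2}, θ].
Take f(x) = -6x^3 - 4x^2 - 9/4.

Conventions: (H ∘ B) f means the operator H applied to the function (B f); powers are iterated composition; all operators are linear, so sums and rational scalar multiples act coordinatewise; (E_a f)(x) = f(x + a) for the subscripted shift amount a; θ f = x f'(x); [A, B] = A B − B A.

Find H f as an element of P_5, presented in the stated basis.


the image equals g(x) = 27x^2 - 69x + 171/4

θ f = -18x^3 - 8x^2
E_{-3/2} θ f = -18x^3 + 73x^2 - (195/2)x + 171/4
E_{-3/2} f = -6x^3 + 23x^2 - (57/2)x + 9
θ E_{-3/2} f = -18x^3 + 46x^2 - (57/2)x
[E_{-3/2}, θ] f = 27x^2 - 69x + 171/4


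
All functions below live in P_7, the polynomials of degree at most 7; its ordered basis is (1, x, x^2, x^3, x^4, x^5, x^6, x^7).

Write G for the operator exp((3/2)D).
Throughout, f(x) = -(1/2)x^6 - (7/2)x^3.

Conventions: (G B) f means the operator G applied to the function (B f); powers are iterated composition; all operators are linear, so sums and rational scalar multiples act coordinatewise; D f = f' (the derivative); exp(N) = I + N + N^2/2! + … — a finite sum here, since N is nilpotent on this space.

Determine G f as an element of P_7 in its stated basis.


the image equals g(x) = -(1/2)x^6 - (9/2)x^5 - (135/8)x^4 - (149/4)x^3 - (1719/32)x^2 - (1485/32)x - 2241/128

order-1 term: -(9/2)x^5 - (63/4)x^2
order-2 term: -(135/8)x^4 - (189/8)x
order-3 term: -(135/4)x^3 - 189/16
order-4 term: -(1215/32)x^2
order-5 term: -(729/32)x
order-6 term: -729/128
the series for exp((3/2)D) f terminates at order 6
exp((3/2)D) f = -(1/2)x^6 - (9/2)x^5 - (135/8)x^4 - (149/4)x^3 - (1719/32)x^2 - (1485/32)x - 2241/128


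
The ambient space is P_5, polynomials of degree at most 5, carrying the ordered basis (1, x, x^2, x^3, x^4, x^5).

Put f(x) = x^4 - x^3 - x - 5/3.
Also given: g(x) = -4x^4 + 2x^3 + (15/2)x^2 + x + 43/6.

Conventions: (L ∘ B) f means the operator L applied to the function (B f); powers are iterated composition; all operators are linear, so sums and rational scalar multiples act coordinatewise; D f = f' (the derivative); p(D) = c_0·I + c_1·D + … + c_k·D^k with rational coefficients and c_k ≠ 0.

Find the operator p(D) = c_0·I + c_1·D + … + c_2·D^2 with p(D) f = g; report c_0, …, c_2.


c_0 = -4, c_1 = -1/2, c_2 = 1/2

D^0 f = x^4 - x^3 - x - 5/3
D^1 f = 4x^3 - 3x^2 - 1
D^2 f = 12x^2 - 6x
matching coefficients of g against c_0 f + c_1 Df + … from the top degree down determines the c_i
solution: c_0 = -4, c_1 = -1/2, c_2 = 1/2


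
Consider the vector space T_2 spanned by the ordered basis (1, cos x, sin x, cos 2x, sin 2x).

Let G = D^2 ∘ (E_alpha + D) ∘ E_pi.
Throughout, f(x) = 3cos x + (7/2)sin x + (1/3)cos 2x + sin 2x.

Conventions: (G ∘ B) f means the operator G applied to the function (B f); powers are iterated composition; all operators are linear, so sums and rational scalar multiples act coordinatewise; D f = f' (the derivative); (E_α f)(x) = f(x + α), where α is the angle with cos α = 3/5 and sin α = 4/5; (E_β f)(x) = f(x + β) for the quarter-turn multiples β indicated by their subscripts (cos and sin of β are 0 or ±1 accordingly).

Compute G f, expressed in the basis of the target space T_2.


E_pi f = -3cos x - (7/2)sin x + (1/3)cos 2x + sin 2x
E_alpha E_pi f = -(23/5)cos x + (3/10)sin x + (13/15)cos 2x - (3/5)sin 2x
D E_pi f = -(7/2)cos x + 3sin x + 2cos 2x - (2/3)sin 2x
(E_alpha + D) E_pi f = -(81/10)cos x + (33/10)sin x + (43/15)cos 2x - (19/15)sin 2x
D (E_alpha + D) E_pi f = (33/10)cos x + (81/10)sin x - (38/15)cos 2x - (86/15)sin 2x
D D (E_alpha + D) E_pi f = (81/10)cos x - (33/10)sin x - (172/15)cos 2x + (76/15)sin 2x

the image equals g(x) = (81/10)cos x - (33/10)sin x - (172/15)cos 2x + (76/15)sin 2x


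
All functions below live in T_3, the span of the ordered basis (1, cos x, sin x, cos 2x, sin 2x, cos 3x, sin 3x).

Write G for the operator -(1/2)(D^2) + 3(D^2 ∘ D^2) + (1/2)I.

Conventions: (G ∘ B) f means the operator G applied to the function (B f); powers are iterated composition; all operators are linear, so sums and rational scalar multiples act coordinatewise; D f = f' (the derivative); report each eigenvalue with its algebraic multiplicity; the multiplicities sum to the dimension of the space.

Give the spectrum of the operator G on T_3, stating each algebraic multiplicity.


λ = 1/2 (multiplicity 1), λ = 4 (multiplicity 2), λ = 101/2 (multiplicity 2), λ = 248 (multiplicity 2)

image of 1: 1/2
image of cos x: 4cos x
image of sin x: 4sin x
image of cos 2x: (101/2)cos 2x
image of sin 2x: (101/2)sin 2x
image of cos 3x: 248cos 3x
image of sin 3x: 248sin 3x
the matrix is diagonal; its diagonal is (1/2, 4, 4, 101/2, 101/2, 248, 248)
for a triangular matrix the eigenvalues are the diagonal entries, with algebraic multiplicity their repetition count


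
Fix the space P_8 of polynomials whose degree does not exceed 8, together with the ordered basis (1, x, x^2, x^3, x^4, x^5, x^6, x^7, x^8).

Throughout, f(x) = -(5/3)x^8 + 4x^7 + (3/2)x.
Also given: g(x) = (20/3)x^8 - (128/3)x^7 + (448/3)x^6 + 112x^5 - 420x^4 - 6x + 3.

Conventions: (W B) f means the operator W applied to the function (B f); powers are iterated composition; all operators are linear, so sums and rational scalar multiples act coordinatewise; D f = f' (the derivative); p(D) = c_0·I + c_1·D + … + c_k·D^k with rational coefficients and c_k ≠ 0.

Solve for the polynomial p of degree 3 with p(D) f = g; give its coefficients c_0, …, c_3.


p(D) = -4·I + 2·D − D^2 − (1/2)·D^3, i.e. c_0 = -4, c_1 = 2, c_2 = -1, c_3 = -1/2

D^0 f = -(5/3)x^8 + 4x^7 + (3/2)x
D^1 f = -(40/3)x^7 + 28x^6 + 3/2
D^2 f = -(280/3)x^6 + 168x^5
D^3 f = -560x^5 + 840x^4
matching coefficients of g against c_0 f + c_1 Df + … from the top degree down determines the c_i
solution: c_0 = -4, c_1 = 2, c_2 = -1, c_3 = -1/2


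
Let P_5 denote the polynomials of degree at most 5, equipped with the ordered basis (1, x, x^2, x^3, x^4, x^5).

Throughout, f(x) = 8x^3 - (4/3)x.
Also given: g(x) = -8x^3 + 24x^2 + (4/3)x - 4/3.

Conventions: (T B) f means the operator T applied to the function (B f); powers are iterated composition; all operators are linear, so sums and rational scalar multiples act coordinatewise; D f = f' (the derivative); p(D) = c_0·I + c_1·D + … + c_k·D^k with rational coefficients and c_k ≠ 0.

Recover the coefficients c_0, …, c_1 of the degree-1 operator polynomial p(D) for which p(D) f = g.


c_0 = -1, c_1 = 1

D^0 f = 8x^3 - (4/3)x
D^1 f = 24x^2 - 4/3
matching coefficients of g against c_0 f + c_1 Df + … from the top degree down determines the c_i
solution: c_0 = -1, c_1 = 1


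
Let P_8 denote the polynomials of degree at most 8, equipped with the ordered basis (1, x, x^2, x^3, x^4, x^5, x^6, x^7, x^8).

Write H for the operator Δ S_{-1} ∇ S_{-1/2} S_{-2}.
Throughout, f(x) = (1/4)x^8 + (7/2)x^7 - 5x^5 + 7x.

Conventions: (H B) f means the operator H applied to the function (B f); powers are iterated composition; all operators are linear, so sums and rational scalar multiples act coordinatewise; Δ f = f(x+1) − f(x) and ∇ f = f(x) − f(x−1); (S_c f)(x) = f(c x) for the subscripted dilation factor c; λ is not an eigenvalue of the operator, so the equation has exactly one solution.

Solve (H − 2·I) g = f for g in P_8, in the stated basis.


g(x) = -(1/8)x^8 - (7/4)x^7 + (7/2)x^6 - (53/4)x^5 - 175x^4 - (2665/4)x^3 - (631/4)x^2 - (3991/4)x - 8141/8

write g with unknown coordinates in the stated basis and equate coefficients in (H − 2·I) g = f
solving from the highest basis element down gives g = -(1/8)x^8 - (7/4)x^7 + (7/2)x^6 - (53/4)x^5 - 175x^4 - (2665/4)x^3 - (631/4)x^2 - (3991/4)x - 8141/8
check: H g = 7x^6 - (63/2)x^5 - 350x^4 - (2665/2)x^3 - (631/2)x^2 - (3977/2)x - 8141/4
so H g − 2·g = (1/4)x^8 + (7/2)x^7 - 5x^5 + 7x = f ✓


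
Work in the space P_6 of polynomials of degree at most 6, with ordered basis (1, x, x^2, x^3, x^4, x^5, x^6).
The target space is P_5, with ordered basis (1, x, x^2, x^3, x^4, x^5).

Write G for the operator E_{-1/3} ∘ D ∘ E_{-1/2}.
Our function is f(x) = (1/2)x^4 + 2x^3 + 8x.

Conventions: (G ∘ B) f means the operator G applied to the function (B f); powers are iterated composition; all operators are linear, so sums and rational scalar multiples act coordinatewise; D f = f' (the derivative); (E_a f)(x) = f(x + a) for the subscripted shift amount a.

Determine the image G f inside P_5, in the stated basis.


E_{-1/2} f = (1/2)x^4 + x^3 - (9/4)x^2 + (37/4)x - 135/32
D E_{-1/2} f = 2x^3 + 3x^2 - (9/2)x + 37/4
E_{-1/3} D E_{-1/2} f = 2x^3 + x^2 - (35/6)x + 1189/108

the image equals g(x) = 2x^3 + x^2 - (35/6)x + 1189/108


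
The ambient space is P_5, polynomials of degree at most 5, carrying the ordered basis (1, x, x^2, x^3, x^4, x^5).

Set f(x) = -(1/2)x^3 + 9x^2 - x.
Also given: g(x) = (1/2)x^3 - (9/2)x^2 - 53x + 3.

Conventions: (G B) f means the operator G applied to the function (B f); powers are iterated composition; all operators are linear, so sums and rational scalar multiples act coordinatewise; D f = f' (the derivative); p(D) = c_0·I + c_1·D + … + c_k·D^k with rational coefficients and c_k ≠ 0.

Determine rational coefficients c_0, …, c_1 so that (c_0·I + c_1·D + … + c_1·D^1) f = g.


c_0 = -1, c_1 = -3

D^0 f = -(1/2)x^3 + 9x^2 - x
D^1 f = -(3/2)x^2 + 18x - 1
matching coefficients of g against c_0 f + c_1 Df + … from the top degree down determines the c_i
solution: c_0 = -1, c_1 = -3


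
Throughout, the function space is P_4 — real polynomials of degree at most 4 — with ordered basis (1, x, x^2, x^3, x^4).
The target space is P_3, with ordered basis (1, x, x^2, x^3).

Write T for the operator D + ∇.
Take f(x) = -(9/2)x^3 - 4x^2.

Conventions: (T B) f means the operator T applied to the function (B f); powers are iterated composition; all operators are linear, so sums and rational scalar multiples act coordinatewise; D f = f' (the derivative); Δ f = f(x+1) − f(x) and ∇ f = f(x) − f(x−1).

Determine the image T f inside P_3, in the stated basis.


the result is g(x) = -27x^2 - (5/2)x - 1/2

D f = -(27/2)x^2 - 8x
∇ f = -(27/2)x^2 + (11/2)x - 1/2
(D + ∇) f = -27x^2 - (5/2)x - 1/2


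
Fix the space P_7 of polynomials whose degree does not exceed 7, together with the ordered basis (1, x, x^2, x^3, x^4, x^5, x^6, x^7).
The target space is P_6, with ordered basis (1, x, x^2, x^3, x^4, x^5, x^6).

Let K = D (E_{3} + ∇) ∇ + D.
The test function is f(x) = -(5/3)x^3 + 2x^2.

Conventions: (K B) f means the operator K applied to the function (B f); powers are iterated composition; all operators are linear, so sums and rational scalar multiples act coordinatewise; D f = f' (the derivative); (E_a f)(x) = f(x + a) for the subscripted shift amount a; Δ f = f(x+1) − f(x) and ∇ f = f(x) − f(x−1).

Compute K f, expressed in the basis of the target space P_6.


the result is g(x) = -5x^2 - 6x - 31

∇ f = -5x^2 + 9x - 11/3
E_{3} ∇ f = -5x^2 - 21x - 65/3
∇ ∇ f = -10x + 14
(E_{3} + ∇) ∇ f = -5x^2 - 31x - 23/3
D (E_{3} + ∇) ∇ f = -10x - 31
D f = -5x^2 + 4x
(D (E_{3} + ∇) ∇ + D) f = -5x^2 - 6x - 31


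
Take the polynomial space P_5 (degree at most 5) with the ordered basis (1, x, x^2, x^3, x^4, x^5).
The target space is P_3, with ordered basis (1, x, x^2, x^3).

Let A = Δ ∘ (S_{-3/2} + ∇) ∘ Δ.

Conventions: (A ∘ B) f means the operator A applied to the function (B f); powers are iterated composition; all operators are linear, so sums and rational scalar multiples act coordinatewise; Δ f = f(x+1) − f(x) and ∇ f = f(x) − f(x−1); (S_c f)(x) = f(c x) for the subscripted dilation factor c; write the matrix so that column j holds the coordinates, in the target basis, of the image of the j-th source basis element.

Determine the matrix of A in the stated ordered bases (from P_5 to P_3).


image of 1: 0
image of x: 0
image of x^2: -3
image of x^3: (27/2)x + 33/4
image of x^4: -(81/2)x^2 + (21/2)x + 6
image of x^5: (405/4)x^3 + (885/8)x^2 + 105x + 585/16
each image's coordinates form column j of the matrix

the matrix is [[0, 0, -3, 33/4, 6, 585/16]; [0, 0, 0, 27/2, 21/2, 105]; [0, 0, 0, 0, -81/2, 885/8]; [0, 0, 0, 0, 0, 405/4]] (rows listed top to bottom)


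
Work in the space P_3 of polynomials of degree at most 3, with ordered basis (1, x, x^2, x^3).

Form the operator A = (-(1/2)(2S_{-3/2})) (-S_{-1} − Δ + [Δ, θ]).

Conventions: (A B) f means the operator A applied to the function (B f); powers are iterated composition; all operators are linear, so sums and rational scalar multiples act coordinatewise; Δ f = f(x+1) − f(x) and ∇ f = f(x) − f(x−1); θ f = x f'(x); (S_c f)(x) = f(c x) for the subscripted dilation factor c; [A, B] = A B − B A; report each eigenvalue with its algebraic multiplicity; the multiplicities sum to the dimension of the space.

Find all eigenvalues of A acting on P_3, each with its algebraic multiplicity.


λ = 1 (multiplicity 1), λ = 3/2 (multiplicity 1), λ = 9/4 (multiplicity 1), λ = 27/8 (multiplicity 1)

image of 1: 1
image of x: (3/2)x
image of x^2: (9/4)x^2 - 1
image of x^3: (27/8)x^3 + (9/2)x - 2
the matrix is upper triangular; its diagonal is (1, 3/2, 9/4, 27/8)
for a triangular matrix the eigenvalues are the diagonal entries, with algebraic multiplicity their repetition count


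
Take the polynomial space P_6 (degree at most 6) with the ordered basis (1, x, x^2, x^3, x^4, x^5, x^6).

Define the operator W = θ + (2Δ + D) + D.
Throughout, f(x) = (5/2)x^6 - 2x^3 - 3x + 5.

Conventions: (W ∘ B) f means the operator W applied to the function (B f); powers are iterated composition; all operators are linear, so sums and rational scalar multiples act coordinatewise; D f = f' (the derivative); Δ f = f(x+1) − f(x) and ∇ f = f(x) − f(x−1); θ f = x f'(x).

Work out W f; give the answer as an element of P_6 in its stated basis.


the image equals g(x) = 15x^6 + 60x^5 + 75x^4 + 94x^3 + 51x^2 + 15x - 11

θ f = 15x^6 - 6x^3 - 3x
Δ f = 15x^5 + (75/2)x^4 + 50x^3 + (63/2)x^2 + 9x - 5/2
(2Δ) f = 30x^5 + 75x^4 + 100x^3 + 63x^2 + 18x - 5
D f = 15x^5 - 6x^2 - 3
(2Δ + D) f = 45x^5 + 75x^4 + 100x^3 + 57x^2 + 18x - 8
D f = 15x^5 - 6x^2 - 3
(θ + (2Δ + D) + D) f = 15x^6 + 60x^5 + 75x^4 + 94x^3 + 51x^2 + 15x - 11


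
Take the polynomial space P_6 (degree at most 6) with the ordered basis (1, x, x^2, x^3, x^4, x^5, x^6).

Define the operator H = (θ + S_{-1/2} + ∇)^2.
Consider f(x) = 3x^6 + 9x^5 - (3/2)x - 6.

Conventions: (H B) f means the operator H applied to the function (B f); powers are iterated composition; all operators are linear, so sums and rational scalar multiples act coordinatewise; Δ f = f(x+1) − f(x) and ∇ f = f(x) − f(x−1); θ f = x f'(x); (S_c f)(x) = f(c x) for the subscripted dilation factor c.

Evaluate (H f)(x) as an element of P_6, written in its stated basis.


g(x) = (444675/4096)x^6 + (429993/1024)x^5 + (2745/64)x^4 - (705/2)x^3 + (23535/64)x^2 - (627/16)x - 3813/64

θ f = 18x^6 + 45x^5 - (3/2)x
S_{-1/2} f = (3/64)x^6 - (9/32)x^5 + (3/4)x - 6
∇ f = 18x^5 - 30x^3 + 45x^2 - 27x + 9/2
(θ + S_{-1/2} + ∇) f = (1155/64)x^6 + (2007/32)x^5 - 30x^3 + 45x^2 - (111/4)x - 3/2
θ (θ + S_{-1/2} + ∇) f = (3465/32)x^6 + (10035/32)x^5 - 90x^3 + 90x^2 - (111/4)x
S_{-1/2} (θ + S_{-1/2} + ∇) f = (1155/4096)x^6 - (2007/1024)x^5 + (15/4)x^3 + (45/4)x^2 + (111/8)x - 3/2
∇ (θ + S_{-1/2} + ∇) f = (3465/32)x^5 + (2745/64)x^4 - (1065/4)x^3 + (17055/64)x^2 - (405/16)x - 3717/64
(θ + S_{-1/2} + ∇) (θ + S_{-1/2} + ∇) f = (444675/4096)x^6 + (429993/1024)x^5 + (2745/64)x^4 - (705/2)x^3 + (23535/64)x^2 - (627/16)x - 3813/64


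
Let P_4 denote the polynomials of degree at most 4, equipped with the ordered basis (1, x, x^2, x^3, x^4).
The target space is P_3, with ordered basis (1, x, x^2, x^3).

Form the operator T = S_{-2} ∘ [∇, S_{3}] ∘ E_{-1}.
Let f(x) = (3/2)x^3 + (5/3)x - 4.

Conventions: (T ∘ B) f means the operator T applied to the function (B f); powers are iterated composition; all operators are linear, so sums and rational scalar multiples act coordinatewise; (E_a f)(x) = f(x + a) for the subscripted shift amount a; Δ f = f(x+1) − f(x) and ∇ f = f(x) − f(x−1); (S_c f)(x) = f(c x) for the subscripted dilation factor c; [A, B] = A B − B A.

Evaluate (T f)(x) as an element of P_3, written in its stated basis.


the result is g(x) = 324x^2 + 324x + 262/3

E_{-1} f = (3/2)x^3 - (9/2)x^2 + (37/6)x - 43/6
S_{3} E_{-1} f = (81/2)x^3 - (81/2)x^2 + (37/2)x - 43/6
∇ S_{3} E_{-1} f = (243/2)x^2 - (405/2)x + 199/2
∇ E_{-1} f = (9/2)x^2 - (27/2)x + 73/6
S_{3} ∇ E_{-1} f = (81/2)x^2 - (81/2)x + 73/6
[∇, S_{3}] E_{-1} f = 81x^2 - 162x + 262/3
S_{-2} [∇, S_{3}] E_{-1} f = 324x^2 + 324x + 262/3


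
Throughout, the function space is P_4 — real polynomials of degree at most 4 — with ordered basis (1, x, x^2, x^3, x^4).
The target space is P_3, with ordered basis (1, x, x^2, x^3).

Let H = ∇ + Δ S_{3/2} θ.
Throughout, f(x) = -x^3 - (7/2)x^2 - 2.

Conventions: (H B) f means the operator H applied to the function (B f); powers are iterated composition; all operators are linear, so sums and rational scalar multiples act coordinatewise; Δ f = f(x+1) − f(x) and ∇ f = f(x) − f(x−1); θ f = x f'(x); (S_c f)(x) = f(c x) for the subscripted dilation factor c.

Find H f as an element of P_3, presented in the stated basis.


∇ f = -3x^2 - 4x + 5/2
θ f = -3x^3 - 7x^2
S_{3/2} θ f = -(81/8)x^3 - (63/4)x^2
Δ S_{3/2} θ f = -(243/8)x^2 - (495/8)x - 207/8
(∇ + Δ S_{3/2} θ) f = -(267/8)x^2 - (527/8)x - 187/8

g(x) = -(267/8)x^2 - (527/8)x - 187/8


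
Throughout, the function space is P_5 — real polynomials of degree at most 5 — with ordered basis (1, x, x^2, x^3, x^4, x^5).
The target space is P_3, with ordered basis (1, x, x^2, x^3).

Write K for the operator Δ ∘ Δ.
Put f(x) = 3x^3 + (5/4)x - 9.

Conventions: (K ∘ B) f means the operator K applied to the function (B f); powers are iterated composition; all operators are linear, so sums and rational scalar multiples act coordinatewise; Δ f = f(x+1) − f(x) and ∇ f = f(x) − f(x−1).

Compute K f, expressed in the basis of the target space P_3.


the image equals g(x) = 18x + 18

Δ f = 9x^2 + 9x + 17/4
Δ Δ f = 18x + 18


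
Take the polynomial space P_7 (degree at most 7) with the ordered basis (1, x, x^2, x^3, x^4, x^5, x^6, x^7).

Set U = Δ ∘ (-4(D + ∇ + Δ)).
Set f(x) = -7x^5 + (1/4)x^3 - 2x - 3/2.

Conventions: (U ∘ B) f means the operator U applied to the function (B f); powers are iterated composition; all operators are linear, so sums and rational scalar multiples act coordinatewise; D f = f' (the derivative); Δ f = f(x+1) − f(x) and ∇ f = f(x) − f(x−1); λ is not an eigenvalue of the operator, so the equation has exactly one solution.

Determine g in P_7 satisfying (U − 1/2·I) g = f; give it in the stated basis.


write g with unknown coordinates in the stated basis and equate coefficients in (U − 1/2·I) g = f
solving from the highest basis element down gives g = 14x^5 - (13441/2)x^3 - 10080x^2 + 956556x + 963799
check: U g = -3360x^3 - 5040x^2 + 478276x + 481898
so U g − 1/2·g = -7x^5 + (1/4)x^3 - 2x - 3/2 = f ✓

the image equals g(x) = 14x^5 - (13441/2)x^3 - 10080x^2 + 956556x + 963799


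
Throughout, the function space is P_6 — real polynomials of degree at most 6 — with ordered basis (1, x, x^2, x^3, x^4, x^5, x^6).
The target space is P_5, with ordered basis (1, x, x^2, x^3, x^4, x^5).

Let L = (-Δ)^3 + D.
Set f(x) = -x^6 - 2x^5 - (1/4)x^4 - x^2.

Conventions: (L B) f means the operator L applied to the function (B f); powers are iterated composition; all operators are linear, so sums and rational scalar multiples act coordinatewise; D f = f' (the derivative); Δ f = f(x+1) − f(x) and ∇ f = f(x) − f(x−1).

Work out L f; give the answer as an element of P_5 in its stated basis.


the result is g(x) = -6x^5 - 10x^4 + 119x^3 + 660x^2 + 1264x + 849

Δ f = -6x^5 - 25x^4 - 41x^3 - (73/2)x^2 - 19x - 17/4
(-Δ) f = 6x^5 + 25x^4 + 41x^3 + (73/2)x^2 + 19x + 17/4
Δ (-Δ) f = 30x^4 + 160x^3 + 333x^2 + 326x + 255/2
(-Δ) (-Δ) f = -30x^4 - 160x^3 - 333x^2 - 326x - 255/2
Δ (-Δ) (-Δ) f = -120x^3 - 660x^2 - 1266x - 849
(-Δ) (-Δ) (-Δ) f = 120x^3 + 660x^2 + 1266x + 849
D f = -6x^5 - 10x^4 - x^3 - 2x
((-Δ)^3 + D) f = -6x^5 - 10x^4 + 119x^3 + 660x^2 + 1264x + 849


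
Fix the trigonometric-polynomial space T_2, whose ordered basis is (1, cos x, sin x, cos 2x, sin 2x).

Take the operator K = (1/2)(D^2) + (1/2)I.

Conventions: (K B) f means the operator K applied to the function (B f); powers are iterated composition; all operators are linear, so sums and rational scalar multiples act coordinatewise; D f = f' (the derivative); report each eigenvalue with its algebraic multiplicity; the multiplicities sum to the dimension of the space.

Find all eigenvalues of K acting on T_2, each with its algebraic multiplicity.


λ = -3/2 (multiplicity 2), λ = 0 (multiplicity 2), λ = 1/2 (multiplicity 1)

image of 1: 1/2
image of cos x: 0
image of sin x: 0
image of cos 2x: -(3/2)cos 2x
image of sin 2x: -(3/2)sin 2x
the matrix is diagonal; its diagonal is (1/2, 0, 0, -3/2, -3/2)
for a triangular matrix the eigenvalues are the diagonal entries, with algebraic multiplicity their repetition count


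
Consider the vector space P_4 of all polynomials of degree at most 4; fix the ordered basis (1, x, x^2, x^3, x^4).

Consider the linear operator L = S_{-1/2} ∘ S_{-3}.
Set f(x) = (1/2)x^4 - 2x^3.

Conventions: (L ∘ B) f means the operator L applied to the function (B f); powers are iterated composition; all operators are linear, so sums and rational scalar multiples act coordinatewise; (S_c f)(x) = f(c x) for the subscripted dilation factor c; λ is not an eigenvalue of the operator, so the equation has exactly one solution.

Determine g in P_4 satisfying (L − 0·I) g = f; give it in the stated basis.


write g with unknown coordinates in the stated basis and equate coefficients in (L − 0·I) g = f
solving from the highest basis element down gives g = (8/81)x^4 - (16/27)x^3
check: L g = (1/2)x^4 - 2x^3
so L g − 0·g = (1/2)x^4 - 2x^3 = f ✓

the image equals g(x) = (8/81)x^4 - (16/27)x^3


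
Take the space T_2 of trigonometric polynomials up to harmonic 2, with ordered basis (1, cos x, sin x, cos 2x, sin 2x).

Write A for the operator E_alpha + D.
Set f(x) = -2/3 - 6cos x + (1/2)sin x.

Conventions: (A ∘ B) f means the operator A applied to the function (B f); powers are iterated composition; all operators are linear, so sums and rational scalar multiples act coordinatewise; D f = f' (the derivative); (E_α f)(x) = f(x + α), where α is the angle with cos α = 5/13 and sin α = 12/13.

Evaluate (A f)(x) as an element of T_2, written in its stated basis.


E_alpha f = -2/3 - (24/13)cos x + (149/26)sin x
D f = (1/2)cos x + 6sin x
(E_alpha + D) f = -2/3 - (35/26)cos x + (305/26)sin x

g(x) = -2/3 - (35/26)cos x + (305/26)sin x


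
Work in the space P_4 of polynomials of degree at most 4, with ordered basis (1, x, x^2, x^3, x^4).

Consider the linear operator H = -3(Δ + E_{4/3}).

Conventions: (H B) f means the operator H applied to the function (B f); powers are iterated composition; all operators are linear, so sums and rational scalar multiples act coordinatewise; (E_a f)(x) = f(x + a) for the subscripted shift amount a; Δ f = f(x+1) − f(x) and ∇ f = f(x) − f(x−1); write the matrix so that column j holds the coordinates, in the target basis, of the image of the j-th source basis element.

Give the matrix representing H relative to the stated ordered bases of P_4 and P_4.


the matrix is [[-3, -7, -25/3, -91/9, -337/27]; [0, -3, -14, -25, -364/9]; [0, 0, -3, -21, -50]; [0, 0, 0, -3, -28]; [0, 0, 0, 0, -3]] (rows listed top to bottom)

image of 1: -3
image of x: -3x - 7
image of x^2: -3x^2 - 14x - 25/3
image of x^3: -3x^3 - 21x^2 - 25x - 91/9
image of x^4: -3x^4 - 28x^3 - 50x^2 - (364/9)x - 337/27
each image's coordinates form column j of the matrix


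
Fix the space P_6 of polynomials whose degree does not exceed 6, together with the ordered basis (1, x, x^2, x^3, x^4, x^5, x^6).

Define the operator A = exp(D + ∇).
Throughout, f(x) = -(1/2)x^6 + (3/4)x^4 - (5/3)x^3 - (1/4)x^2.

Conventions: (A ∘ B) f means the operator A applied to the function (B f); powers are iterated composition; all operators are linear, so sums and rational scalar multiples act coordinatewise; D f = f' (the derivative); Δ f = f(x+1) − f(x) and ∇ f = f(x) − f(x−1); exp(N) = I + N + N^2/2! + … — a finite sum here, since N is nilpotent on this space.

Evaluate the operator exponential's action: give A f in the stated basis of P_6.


order-1 term: -6x^5 + (15/2)x^4 - 4x^3 - 7x^2 + 4x - 5/3
order-2 term: -30x^4 + 60x^3 - (129/2)x^2 + 22x - 5/4
order-3 term: -80x^3 + 180x^2 - 186x + 397/6
order-4 term: -120x^2 + 240x - 158
order-5 term: -96x + 120
order-6 term: -32
the series for exp(D + ∇) f terminates at order 6
exp(D + ∇) f = -(1/2)x^6 - 6x^5 - (87/4)x^4 - (77/3)x^3 - (47/4)x^2 - 16x - 27/4

g(x) = -(1/2)x^6 - 6x^5 - (87/4)x^4 - (77/3)x^3 - (47/4)x^2 - 16x - 27/4


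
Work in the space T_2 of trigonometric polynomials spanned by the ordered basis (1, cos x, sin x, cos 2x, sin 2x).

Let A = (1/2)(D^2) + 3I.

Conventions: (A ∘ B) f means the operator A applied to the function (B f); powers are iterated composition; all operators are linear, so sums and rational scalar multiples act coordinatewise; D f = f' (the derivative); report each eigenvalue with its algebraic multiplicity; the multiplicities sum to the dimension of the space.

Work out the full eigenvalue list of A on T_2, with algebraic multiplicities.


image of 1: 3
image of cos x: (5/2)cos x
image of sin x: (5/2)sin x
image of cos 2x: cos 2x
image of sin 2x: sin 2x
the matrix is diagonal; its diagonal is (3, 5/2, 5/2, 1, 1)
for a triangular matrix the eigenvalues are the diagonal entries, with algebraic multiplicity their repetition count

λ = 1 (multiplicity 2), λ = 5/2 (multiplicity 2), λ = 3 (multiplicity 1)


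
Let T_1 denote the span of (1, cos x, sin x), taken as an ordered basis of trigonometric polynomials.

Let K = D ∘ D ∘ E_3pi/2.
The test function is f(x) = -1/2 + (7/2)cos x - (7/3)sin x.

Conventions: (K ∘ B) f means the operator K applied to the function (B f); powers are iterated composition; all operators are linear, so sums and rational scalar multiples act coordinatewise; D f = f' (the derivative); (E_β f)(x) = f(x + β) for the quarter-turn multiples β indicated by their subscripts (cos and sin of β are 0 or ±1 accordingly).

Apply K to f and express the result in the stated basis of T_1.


the result is g(x) = -(7/3)cos x - (7/2)sin x

E_3pi/2 f = -1/2 + (7/3)cos x + (7/2)sin x
D E_3pi/2 f = (7/2)cos x - (7/3)sin x
D D E_3pi/2 f = -(7/3)cos x - (7/2)sin x


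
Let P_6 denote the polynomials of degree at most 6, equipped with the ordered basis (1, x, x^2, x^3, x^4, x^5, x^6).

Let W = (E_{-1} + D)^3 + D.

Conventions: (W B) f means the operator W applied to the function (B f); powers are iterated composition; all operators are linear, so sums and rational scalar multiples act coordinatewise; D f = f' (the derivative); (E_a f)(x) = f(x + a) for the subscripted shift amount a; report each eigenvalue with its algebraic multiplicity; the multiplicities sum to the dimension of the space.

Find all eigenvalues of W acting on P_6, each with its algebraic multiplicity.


λ = 1 (multiplicity 7)

image of 1: 1
image of x: x + 1
image of x^2: x^2 + 2x + 3
image of x^3: x^3 + 3x^2 + 9x - 3
image of x^4: x^4 + 4x^3 + 18x^2 - 12x + 21
image of x^5: x^5 + 5x^4 + 30x^3 - 30x^2 + 105x - 63
image of x^6: x^6 + 6x^5 + 45x^4 - 60x^3 + 315x^2 - 378x + 243
the matrix is upper triangular; its diagonal is (1, 1, 1, 1, 1, 1, 1)
for a triangular matrix the eigenvalues are the diagonal entries, with algebraic multiplicity their repetition count


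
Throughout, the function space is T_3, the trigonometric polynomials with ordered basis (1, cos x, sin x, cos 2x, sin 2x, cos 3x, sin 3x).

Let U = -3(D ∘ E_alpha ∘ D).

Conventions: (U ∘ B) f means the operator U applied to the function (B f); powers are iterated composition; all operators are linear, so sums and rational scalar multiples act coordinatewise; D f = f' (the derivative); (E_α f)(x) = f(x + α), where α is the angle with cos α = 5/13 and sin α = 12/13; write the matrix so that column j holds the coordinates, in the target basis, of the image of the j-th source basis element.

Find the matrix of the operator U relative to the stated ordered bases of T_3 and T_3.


the matrix is [[0, 0, 0, 0, 0, 0, 0]; [0, 15/13, 36/13, 0, 0, 0, 0]; [0, -36/13, 15/13, 0, 0, 0, 0]; [0, 0, 0, -1428/169, 1440/169, 0, 0]; [0, 0, 0, -1440/169, -1428/169, 0, 0]; [0, 0, 0, 0, 0, -54945/2197, -22356/2197]; [0, 0, 0, 0, 0, 22356/2197, -54945/2197]] (rows listed top to bottom)

image of 1: 0
image of cos x: (15/13)cos x - (36/13)sin x
image of sin x: (36/13)cos x + (15/13)sin x
image of cos 2x: -(1428/169)cos 2x - (1440/169)sin 2x
image of sin 2x: (1440/169)cos 2x - (1428/169)sin 2x
image of cos 3x: -(54945/2197)cos 3x + (22356/2197)sin 3x
image of sin 3x: -(22356/2197)cos 3x - (54945/2197)sin 3x
each image's coordinates form column j of the matrix


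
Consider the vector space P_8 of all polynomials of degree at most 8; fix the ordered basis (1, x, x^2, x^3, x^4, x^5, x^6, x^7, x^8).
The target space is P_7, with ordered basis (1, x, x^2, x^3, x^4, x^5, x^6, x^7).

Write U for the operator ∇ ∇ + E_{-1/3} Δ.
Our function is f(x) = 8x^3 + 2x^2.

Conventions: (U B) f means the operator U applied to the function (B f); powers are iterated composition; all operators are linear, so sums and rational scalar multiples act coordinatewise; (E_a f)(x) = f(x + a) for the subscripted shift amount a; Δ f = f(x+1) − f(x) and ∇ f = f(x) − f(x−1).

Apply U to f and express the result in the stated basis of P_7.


the image equals g(x) = 24x^2 + 60x - 122/3

∇ f = 24x^2 - 20x + 6
∇ ∇ f = 48x - 44
Δ f = 24x^2 + 28x + 10
E_{-1/3} Δ f = 24x^2 + 12x + 10/3
(∇ ∇ + E_{-1/3} Δ) f = 24x^2 + 60x - 122/3


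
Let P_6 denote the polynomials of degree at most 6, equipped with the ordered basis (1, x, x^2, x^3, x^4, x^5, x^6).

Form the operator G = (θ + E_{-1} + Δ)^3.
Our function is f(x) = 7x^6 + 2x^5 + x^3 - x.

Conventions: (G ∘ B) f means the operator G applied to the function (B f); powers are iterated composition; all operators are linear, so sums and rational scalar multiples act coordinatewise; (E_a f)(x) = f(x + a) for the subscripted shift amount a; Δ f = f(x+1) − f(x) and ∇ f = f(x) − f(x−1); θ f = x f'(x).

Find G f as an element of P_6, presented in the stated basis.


θ f = 42x^6 + 10x^5 + 3x^3 - x
E_{-1} f = 7x^6 - 40x^5 + 95x^4 - 119x^3 + 82x^2 - 30x + 5
Δ f = 42x^5 + 115x^4 + 160x^3 + 128x^2 + 55x + 9
(θ + E_{-1} + Δ) f = 49x^6 + 12x^5 + 210x^4 + 44x^3 + 210x^2 + 24x + 14
θ (θ + E_{-1} + Δ) f = 294x^6 + 60x^5 + 840x^4 + 132x^3 + 420x^2 + 24x
E_{-1} (θ + E_{-1} + Δ) f = 49x^6 - 282x^5 + 885x^4 - 1656x^3 + 1953x^2 - 1338x + 403
Δ (θ + E_{-1} + Δ) f = 294x^5 + 795x^4 + 1940x^3 + 2247x^2 + 1746x + 549
(θ + E_{-1} + Δ) (θ + E_{-1} + Δ) f = 343x^6 + 72x^5 + 2520x^4 + 416x^3 + 4620x^2 + 432x + 952
θ (θ + E_{-1} + Δ) (θ + E_{-1} + Δ) f = 2058x^6 + 360x^5 + 10080x^4 + 1248x^3 + 9240x^2 + 432x
E_{-1} (θ + E_{-1} + Δ) (θ + E_{-1} + Δ) f = 343x^6 - 1986x^5 + 7305x^4 - 15804x^3 + 22917x^2 - 19338x + 7515
Δ (θ + E_{-1} + Δ) (θ + E_{-1} + Δ) f = 2058x^5 + 5505x^4 + 17660x^3 + 22233x^2 + 22986x + 8403
(θ + E_{-1} + Δ) (θ + E_{-1} + Δ) (θ + E_{-1} + Δ) f = 2401x^6 + 432x^5 + 22890x^4 + 3104x^3 + 54390x^2 + 4080x + 15918

the result is g(x) = 2401x^6 + 432x^5 + 22890x^4 + 3104x^3 + 54390x^2 + 4080x + 15918


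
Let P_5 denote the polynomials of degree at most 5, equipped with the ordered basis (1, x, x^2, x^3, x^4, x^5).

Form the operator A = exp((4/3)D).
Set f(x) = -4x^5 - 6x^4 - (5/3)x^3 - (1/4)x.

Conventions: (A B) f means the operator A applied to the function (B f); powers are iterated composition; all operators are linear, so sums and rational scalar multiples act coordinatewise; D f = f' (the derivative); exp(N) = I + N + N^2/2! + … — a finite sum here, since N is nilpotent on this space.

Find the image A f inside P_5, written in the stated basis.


g(x) = -4x^5 - (98/3)x^4 - (943/9)x^3 - (4468/27)x^2 - (41873/324)x - 9745/243

order-1 term: -(80/3)x^4 - 32x^3 - (20/3)x^2 - 1/3
order-2 term: -(640/9)x^3 - 64x^2 - (80/9)x
order-3 term: -(2560/27)x^2 - (512/9)x - 320/81
order-4 term: -(5120/81)x - 512/27
order-5 term: -4096/243
the series for exp((4/3)D) f terminates at order 5
exp((4/3)D) f = -4x^5 - (98/3)x^4 - (943/9)x^3 - (4468/27)x^2 - (41873/324)x - 9745/243
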